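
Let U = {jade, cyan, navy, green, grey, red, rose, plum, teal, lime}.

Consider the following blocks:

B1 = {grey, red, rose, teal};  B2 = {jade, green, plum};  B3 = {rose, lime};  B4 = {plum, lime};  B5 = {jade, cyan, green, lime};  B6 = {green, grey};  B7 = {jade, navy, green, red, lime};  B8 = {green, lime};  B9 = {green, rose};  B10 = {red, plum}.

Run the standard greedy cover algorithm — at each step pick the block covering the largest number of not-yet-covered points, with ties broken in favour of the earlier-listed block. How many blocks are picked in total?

4

Greedy: pick B7 (covers 5 new) → pick B1 (covers 3 new) → pick B2 (covers 1 new) → pick B5 (covers 1 new). Total picks: 4.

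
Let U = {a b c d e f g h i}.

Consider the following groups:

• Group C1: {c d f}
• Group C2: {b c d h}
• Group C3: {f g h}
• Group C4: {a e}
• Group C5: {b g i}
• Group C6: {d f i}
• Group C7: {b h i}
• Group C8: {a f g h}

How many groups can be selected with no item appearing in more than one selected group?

C1, C4, C7 are pairwise disjoint (C1={c,d,f}; C4={a,e}; C7={b,h,i}).
Every remaining group overlaps one of these, and no 4 of the listed groups are pairwise disjoint, so 3 is the maximum.

3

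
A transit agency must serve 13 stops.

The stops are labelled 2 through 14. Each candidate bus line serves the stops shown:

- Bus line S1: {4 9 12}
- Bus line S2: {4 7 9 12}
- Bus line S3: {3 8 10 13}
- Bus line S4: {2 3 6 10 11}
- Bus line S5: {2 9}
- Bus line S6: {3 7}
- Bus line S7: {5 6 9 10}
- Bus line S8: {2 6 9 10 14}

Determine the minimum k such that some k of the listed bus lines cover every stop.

S2 and S3 and S4 and S7 and S8 together: S2 ∪ S3 ∪ S4 ∪ S7 ∪ S8 = {2, 3, 4, 5, 6, 7, 8, 9, 10, 11, 12, 13, 14} — every stop is covered.
No 4 of the 8 bus lines cover everything (all 70 combinations miss at least one stop), so 5 is optimal.

5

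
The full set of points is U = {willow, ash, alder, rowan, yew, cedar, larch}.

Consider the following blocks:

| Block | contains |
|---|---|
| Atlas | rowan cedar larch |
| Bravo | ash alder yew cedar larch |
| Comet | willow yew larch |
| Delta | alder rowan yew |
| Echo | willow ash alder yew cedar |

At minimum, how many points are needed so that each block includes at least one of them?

Take H = {yew, cedar}. Each listed block contains at least one of these, so H is a hitting set of size 2.
No single point lies in every block, so at least 2 are needed and 2 is optimal.

2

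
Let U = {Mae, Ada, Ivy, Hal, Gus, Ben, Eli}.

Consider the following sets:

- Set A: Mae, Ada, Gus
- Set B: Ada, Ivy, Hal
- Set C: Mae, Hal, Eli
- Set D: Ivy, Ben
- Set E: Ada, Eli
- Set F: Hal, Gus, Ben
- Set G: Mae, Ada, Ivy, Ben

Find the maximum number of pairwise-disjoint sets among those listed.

2

C, D are pairwise disjoint (C={Mae,Hal,Eli}; D={Ivy,Ben}).
Every remaining set overlaps one of these, and no 3 of the listed sets are pairwise disjoint, so 2 is the maximum.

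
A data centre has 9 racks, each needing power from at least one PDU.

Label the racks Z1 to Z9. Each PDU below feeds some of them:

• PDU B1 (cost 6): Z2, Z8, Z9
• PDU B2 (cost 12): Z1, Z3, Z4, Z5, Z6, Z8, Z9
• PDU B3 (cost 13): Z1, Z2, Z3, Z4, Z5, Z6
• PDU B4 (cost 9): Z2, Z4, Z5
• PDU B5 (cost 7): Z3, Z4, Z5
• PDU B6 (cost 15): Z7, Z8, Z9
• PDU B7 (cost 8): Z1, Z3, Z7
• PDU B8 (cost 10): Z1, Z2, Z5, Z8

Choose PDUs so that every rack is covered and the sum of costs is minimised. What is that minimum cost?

B1, B2, B7 together cover every rack (B1 ∪ B2 ∪ B7 = {Z1, Z2, Z3, Z4, Z5, Z6, Z7, Z8, Z9}); total cost 6 + 12 + 8 = 26.
No covering selection has total cost below 26.

26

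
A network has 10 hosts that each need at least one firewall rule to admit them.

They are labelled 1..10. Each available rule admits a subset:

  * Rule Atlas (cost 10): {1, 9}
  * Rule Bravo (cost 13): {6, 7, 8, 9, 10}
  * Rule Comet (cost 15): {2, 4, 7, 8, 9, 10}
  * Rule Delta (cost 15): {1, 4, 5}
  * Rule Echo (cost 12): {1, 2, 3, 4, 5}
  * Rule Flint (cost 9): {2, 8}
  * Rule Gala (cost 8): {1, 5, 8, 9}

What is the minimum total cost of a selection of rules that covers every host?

25

Bravo, Echo together cover every host (Bravo ∪ Echo = {1, 2, 3, 4, 5, 6, 7, 8, 9, 10}); total cost 13 + 12 = 25.
The greedy pick Gala, Comet, Echo, Bravo costs 48; no covering selection beats 25.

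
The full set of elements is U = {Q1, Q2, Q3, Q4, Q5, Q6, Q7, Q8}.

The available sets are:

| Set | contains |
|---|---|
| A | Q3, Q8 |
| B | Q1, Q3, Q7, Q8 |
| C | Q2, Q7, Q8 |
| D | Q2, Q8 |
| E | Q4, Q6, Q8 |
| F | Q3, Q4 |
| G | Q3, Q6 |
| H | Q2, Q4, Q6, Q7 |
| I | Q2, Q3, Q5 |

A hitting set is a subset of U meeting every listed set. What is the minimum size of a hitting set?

The 3 elements {Q2, Q3, Q4} hit every set.
No choice of 2 elements meets every set, so 3 is the minimum.

3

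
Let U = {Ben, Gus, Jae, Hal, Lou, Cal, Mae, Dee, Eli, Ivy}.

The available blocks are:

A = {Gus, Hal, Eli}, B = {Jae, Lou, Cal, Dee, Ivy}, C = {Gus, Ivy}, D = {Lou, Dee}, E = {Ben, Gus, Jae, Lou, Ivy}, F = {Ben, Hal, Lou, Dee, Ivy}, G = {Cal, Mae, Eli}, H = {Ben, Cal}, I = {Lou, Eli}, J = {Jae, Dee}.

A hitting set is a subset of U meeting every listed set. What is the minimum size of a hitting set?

4

Take T = {Gus, Jae, Lou, Cal}. Each listed block contains at least one of these, so T is a hitting set of size 4.
The blocks C, H, I, J are pairwise disjoint, so any hitting set needs a separate point for each — at least 4. Hence 4 is optimal.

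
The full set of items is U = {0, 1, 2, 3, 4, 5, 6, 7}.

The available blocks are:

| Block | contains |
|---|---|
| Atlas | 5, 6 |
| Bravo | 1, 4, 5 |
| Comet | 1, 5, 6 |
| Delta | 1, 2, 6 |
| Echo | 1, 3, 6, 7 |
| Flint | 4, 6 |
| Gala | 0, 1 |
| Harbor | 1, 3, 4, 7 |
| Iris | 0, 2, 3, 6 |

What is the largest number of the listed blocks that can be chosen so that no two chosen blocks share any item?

2

Atlas, Harbor are pairwise disjoint (Atlas={5,6}; Harbor={1,3,4,7}).
Every remaining block overlaps one of these, and no 3 of the listed blocks are pairwise disjoint, so 2 is the maximum.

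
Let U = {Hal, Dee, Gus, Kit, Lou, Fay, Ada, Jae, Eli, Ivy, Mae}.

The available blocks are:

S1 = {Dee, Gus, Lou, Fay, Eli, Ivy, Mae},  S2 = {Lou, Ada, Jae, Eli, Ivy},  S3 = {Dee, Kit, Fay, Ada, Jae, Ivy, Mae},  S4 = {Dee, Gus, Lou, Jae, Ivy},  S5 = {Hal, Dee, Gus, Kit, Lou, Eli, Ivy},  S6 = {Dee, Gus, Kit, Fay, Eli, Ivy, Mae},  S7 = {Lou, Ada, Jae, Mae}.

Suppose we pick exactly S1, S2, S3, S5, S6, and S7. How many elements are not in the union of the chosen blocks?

Union of S1, S2, S3, S5, S6, S7 = {Hal, Dee, Gus, Kit, Lou, Fay, Ada, Jae, Eli, Ivy, Mae} — that's every element, so 0 are uncovered.

0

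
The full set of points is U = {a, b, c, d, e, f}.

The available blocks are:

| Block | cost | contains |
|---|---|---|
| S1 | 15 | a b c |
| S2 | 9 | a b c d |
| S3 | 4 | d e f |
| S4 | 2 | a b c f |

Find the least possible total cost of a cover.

6

S3, S4 together cover every point (S3 ∪ S4 = {a, b, c, d, e, f}); total cost 4 + 2 = 6.
No covering selection has total cost below 6.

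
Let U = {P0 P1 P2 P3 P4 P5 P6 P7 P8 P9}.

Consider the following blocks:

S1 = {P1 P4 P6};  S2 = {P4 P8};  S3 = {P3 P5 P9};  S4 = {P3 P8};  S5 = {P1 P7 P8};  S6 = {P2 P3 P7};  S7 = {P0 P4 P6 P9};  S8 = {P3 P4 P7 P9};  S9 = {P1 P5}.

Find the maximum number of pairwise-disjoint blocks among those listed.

3

S4, S7, S9 are pairwise disjoint (S4={P3,P8}; S7={P0,P4,P6,P9}; S9={P1,P5}).
Every remaining block overlaps one of these, and no 4 of the listed blocks are pairwise disjoint, so 3 is the maximum.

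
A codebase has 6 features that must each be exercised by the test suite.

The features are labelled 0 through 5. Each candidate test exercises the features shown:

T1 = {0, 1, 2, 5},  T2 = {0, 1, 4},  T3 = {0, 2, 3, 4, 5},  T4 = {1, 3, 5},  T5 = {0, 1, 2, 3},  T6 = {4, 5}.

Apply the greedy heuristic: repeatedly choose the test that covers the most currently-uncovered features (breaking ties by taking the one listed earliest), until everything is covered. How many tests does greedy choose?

Greedy: pick T3 (covers 5 new) → pick T1 (covers 1 new). Total picks: 2.

2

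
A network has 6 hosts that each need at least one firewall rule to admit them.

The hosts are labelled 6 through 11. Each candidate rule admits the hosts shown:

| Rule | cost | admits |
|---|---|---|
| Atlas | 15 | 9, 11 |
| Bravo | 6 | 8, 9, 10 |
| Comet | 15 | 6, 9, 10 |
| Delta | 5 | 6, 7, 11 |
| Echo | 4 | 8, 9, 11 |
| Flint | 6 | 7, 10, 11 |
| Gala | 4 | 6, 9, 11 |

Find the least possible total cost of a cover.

Bravo, Delta together cover every host (Bravo ∪ Delta = {6, 7, 8, 9, 10, 11}); total cost 6 + 5 = 11.
The greedy pick Echo, Delta, Bravo costs 15; no covering selection beats 11.

11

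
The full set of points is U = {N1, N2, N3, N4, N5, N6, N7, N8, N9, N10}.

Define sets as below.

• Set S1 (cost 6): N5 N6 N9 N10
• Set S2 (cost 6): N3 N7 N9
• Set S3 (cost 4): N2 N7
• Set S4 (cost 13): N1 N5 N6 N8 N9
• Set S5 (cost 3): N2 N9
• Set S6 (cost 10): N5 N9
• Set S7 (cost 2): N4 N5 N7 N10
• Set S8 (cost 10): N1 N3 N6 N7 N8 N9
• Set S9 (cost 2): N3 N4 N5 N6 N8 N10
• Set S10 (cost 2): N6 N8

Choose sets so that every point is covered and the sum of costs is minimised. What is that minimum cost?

15

S5, S8, S9 together cover every point (S5 ∪ S8 ∪ S9 = {N1, N2, N3, N4, N5, N6, N7, N8, N9, N10}); total cost 3 + 10 + 2 = 15.
The greedy pick S9, S5, S7, S8 costs 17; no covering selection beats 15.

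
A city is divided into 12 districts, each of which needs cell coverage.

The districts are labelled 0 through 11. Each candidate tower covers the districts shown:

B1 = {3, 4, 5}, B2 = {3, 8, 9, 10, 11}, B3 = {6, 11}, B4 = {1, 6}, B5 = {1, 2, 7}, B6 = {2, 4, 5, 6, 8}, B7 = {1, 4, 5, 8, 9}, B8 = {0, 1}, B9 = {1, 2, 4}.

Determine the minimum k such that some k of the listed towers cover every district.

Take {B2, B5, B6, B8}. Their union is {0, 1, 2, 3, 4, 5, 6, 7, 8, 9, 10, 11}, which is all 12 districts.
No 3 of the 9 towers cover everything (all 84 combinations miss at least one district), so 4 is optimal.

4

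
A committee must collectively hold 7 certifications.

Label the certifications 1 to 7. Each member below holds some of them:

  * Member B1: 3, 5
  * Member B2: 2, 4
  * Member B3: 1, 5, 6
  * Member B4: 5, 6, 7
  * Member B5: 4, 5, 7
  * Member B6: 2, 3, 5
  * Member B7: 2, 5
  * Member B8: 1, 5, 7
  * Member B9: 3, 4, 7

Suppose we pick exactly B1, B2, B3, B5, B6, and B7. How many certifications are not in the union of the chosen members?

0

Union of B1, B2, B3, B5, B6, B7 = {1, 2, 3, 4, 5, 6, 7} — that's every certification, so 0 are uncovered.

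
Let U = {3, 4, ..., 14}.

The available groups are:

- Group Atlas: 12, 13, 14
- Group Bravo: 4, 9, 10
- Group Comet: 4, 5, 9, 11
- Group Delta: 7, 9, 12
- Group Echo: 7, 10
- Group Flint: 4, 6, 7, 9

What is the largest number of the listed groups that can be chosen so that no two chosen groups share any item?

3

Atlas, Comet, Echo are pairwise disjoint (Atlas={12,13,14}; Comet={4,5,9,11}; Echo={7,10}).
Every remaining group overlaps one of these, and no 4 of the listed groups are pairwise disjoint, so 3 is the maximum.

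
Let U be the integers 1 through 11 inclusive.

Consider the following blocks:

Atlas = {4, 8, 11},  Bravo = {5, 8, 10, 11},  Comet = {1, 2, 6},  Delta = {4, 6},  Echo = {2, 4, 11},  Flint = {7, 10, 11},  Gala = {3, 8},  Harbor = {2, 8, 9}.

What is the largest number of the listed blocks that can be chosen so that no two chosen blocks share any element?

3

Delta, Flint, Gala are pairwise disjoint (Delta={4,6}; Flint={7,10,11}; Gala={3,8}).
Every remaining block overlaps one of these, and no 4 of the listed blocks are pairwise disjoint, so 3 is the maximum.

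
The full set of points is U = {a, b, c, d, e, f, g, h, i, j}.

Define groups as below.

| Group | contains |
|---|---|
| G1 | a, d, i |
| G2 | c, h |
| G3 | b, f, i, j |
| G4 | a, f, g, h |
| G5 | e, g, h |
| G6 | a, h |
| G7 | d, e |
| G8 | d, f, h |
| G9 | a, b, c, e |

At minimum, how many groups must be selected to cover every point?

G1, G2, G3, and G5 cover everything between them: the union {a, b, c, d, e, f, g, h, i, j} is all of U.
No 3 of the 9 groups cover everything (all 84 combinations miss at least one point), so 4 is optimal.

4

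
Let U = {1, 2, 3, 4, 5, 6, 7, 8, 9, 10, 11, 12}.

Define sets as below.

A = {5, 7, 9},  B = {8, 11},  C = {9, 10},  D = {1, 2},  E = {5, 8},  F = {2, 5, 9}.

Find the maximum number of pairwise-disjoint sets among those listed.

A, B, D are pairwise disjoint (A={5,7,9}; B={8,11}; D={1,2}).
Every remaining set overlaps one of these, and no 4 of the listed sets are pairwise disjoint, so 3 is the maximum.

3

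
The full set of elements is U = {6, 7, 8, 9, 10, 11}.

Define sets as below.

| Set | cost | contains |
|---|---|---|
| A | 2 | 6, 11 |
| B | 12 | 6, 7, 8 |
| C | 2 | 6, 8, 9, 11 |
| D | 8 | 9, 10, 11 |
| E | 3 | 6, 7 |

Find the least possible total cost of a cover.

13

C, D, E together cover every element (C ∪ D ∪ E = {6, 7, 8, 9, 10, 11}); total cost 2 + 8 + 3 = 13.
No covering selection has total cost below 13.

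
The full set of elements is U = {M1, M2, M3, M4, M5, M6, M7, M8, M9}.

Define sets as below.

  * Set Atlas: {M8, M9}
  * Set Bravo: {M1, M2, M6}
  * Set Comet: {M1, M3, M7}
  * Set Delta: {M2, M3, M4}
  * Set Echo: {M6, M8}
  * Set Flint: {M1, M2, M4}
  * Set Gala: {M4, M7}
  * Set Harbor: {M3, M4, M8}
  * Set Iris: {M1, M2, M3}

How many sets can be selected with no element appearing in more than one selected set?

Atlas, Bravo, Gala are pairwise disjoint (Atlas={M8,M9}; Bravo={M1,M2,M6}; Gala={M4,M7}).
Every remaining set overlaps one of these, and no 4 of the listed sets are pairwise disjoint, so 3 is the maximum.

3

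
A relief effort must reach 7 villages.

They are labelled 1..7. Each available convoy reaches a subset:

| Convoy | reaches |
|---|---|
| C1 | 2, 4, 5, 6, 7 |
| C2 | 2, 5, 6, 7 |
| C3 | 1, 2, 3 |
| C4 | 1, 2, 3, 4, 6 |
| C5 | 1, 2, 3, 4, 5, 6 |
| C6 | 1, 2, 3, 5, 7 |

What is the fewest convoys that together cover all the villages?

2

Take {C5, C6}. Their union is {1, 2, 3, 4, 5, 6, 7}, which is all 7 villages.
No single convoy has all 7 villages (the largest, C5, has 6), so 2 is optimal.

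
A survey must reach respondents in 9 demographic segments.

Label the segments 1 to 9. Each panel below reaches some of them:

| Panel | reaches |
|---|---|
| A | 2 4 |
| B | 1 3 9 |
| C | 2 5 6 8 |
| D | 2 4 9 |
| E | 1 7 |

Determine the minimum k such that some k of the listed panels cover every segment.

Take {B, C, D, E}. Their union is {1, 2, 3, 4, 5, 6, 7, 8, 9}, which is all 9 segments.
No 3 of the 5 panels cover everything (all 10 combinations miss at least one segment), so 4 is optimal.

4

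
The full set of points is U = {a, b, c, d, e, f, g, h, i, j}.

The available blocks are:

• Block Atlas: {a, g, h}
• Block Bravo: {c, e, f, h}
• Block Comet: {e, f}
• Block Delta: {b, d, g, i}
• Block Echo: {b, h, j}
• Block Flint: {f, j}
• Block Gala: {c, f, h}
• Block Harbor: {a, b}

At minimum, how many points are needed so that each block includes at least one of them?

Take T = {b, f, h}. Each listed block contains at least one of these, so T is a hitting set of size 3.
No choice of 2 points meets every block, so 3 is the minimum.

3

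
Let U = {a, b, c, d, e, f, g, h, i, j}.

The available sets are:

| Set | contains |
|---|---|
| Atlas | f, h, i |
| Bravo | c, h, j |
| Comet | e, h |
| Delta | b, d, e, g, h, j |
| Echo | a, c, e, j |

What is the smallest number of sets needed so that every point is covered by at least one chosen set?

3

Take {Atlas, Delta, Echo}. Their union is {a, b, c, d, e, f, g, h, i, j}, which is all 10 points.
Only Echo contains a, so Echo is forced; the remaining 6 points need at least 2 more sets (each remaining set adds at most 4) — so at least 3 sets are needed, and 3 is optimal.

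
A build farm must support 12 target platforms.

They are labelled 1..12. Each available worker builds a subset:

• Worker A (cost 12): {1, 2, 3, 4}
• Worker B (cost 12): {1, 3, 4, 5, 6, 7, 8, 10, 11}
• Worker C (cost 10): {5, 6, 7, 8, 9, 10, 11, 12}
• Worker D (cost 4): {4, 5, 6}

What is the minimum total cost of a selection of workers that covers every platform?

A, C together cover every platform (A ∪ C = {1, 2, 3, 4, 5, 6, 7, 8, 9, 10, 11, 12}); total cost 12 + 10 = 22.
No covering selection has total cost below 22.

22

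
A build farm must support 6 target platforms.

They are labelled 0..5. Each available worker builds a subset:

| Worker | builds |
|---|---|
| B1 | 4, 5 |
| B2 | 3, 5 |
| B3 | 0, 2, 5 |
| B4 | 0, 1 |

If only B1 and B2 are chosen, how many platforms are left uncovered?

3

Union of B1, B2 = {3, 4, 5}.
Not covered: 0, 1, 2 — 3 platforms.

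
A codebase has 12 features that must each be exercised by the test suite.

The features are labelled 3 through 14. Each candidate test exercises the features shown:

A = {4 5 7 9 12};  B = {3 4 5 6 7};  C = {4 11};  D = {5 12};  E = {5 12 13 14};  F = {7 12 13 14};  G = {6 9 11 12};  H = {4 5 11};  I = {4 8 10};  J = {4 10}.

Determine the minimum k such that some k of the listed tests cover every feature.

Take {B, E, G, I}. Their union is {3, 4, 5, 6, 7, 8, 9, 10, 11, 12, 13, 14}, which is all 12 features.
Only B contains 3, so B is forced; the remaining 7 features need at least 3 more tests (each remaining test adds at most 3) — so at least 4 tests are needed, and 4 is optimal.

4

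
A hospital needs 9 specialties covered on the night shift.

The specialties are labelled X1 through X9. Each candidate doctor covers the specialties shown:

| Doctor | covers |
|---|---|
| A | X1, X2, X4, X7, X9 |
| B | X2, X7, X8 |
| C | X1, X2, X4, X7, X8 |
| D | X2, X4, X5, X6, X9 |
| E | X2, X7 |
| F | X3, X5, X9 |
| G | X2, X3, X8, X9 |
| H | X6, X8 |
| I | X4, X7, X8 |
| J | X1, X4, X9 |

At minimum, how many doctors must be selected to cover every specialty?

3

Take {C, D, G}. Their union is {X1, X2, X3, X4, X5, X6, X7, X8, X9}, which is all 9 specialties.
No 2 of the 10 doctors cover everything (all 45 combinations miss at least one specialty), so 3 is optimal.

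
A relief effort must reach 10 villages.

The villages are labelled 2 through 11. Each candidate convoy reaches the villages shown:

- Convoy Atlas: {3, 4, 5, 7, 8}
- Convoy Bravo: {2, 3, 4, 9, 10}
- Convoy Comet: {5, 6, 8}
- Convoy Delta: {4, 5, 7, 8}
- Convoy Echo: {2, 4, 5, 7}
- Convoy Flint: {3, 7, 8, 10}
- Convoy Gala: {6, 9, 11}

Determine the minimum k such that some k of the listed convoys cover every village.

3

Take {Bravo, Delta, Gala}. Their union is {2, 3, 4, 5, 6, 7, 8, 9, 10, 11}, which is all 10 villages.
Only Gala contains 11, so Gala is forced; the remaining 7 villages need at least 2 more convoys (each remaining convoy adds at most 5) — so at least 3 convoys are needed, and 3 is optimal.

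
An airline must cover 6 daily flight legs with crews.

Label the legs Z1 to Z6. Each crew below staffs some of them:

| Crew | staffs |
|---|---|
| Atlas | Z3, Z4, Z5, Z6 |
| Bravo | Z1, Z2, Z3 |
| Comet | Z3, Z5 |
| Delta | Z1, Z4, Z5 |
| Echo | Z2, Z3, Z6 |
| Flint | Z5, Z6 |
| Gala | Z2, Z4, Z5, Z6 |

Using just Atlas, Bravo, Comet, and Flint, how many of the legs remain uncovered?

Union of Atlas, Bravo, Comet, Flint = {Z1, Z2, Z3, Z4, Z5, Z6} — that's every leg, so 0 are uncovered.

0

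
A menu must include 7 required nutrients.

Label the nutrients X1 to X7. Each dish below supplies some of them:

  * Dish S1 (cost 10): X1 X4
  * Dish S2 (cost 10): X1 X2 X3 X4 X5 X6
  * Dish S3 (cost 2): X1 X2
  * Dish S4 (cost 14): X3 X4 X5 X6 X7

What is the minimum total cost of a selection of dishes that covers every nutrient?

S3, S4 together cover every nutrient (S3 ∪ S4 = {X1, X2, X3, X4, X5, X6, X7}); total cost 2 + 14 = 16.
The greedy pick S3, S2, S4 costs 26; no covering selection beats 16.

16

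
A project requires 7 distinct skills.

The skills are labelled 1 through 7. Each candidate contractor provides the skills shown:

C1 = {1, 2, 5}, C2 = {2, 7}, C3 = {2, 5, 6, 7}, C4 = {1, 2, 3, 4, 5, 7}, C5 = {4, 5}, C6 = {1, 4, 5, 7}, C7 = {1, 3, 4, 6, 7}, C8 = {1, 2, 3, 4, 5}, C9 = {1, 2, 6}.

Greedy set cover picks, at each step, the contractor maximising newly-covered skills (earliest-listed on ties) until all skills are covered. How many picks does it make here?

Greedy: pick C4 (covers 6 new) → pick C3 (covers 1 new). Total picks: 2.

2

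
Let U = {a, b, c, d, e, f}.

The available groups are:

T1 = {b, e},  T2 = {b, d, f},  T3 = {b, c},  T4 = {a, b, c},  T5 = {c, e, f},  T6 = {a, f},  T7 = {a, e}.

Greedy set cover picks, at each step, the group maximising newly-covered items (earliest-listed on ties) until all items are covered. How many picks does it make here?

Greedy: pick T2 (covers 3 new) → pick T4 (covers 2 new) → pick T1 (covers 1 new). Total picks: 3.

3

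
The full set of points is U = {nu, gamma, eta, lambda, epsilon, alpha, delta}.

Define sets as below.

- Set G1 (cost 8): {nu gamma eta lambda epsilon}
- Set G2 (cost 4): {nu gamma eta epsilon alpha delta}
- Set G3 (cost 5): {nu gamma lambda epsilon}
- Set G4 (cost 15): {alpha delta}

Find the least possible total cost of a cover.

9

G2, G3 together cover every point (G2 ∪ G3 = {nu, gamma, eta, lambda, epsilon, alpha, delta}); total cost 4 + 5 = 9.
No covering selection has total cost below 9.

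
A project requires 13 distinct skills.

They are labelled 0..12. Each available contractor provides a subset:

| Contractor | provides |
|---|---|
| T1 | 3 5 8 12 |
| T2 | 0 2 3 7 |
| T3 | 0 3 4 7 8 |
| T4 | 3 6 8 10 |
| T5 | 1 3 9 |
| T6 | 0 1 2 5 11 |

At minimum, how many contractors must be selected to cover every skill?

5

T1 and T3 and T4 and T5 and T6 together: T1 ∪ T3 ∪ T4 ∪ T5 ∪ T6 = {0, 1, 2, 3, 4, 5, 6, 7, 8, 9, 10, 11, 12} — every skill is covered.
No 4 of the 6 contractors cover everything (all 15 combinations miss at least one skill), so 5 is optimal.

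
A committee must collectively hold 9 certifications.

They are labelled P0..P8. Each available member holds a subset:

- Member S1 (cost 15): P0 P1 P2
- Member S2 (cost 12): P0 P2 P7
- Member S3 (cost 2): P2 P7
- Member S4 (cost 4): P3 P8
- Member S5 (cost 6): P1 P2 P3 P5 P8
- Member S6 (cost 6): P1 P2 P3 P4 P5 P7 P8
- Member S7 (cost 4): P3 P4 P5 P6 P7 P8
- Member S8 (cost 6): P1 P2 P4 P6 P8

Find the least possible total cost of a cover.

19

S1, S7 together cover every certification (S1 ∪ S7 = {P0, P1, P2, P3, P4, P5, P6, P7, P8}); total cost 15 + 4 = 19.
The greedy pick S7, S3, S5, S2 costs 24; no covering selection beats 19.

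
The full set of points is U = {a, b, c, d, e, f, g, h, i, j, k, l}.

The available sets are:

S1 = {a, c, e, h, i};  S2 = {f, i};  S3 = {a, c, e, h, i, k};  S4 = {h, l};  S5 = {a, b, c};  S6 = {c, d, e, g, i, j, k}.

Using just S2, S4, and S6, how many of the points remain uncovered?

2

Union of S2, S4, S6 = {c, d, e, f, g, h, i, j, k, l}.
Not covered: a, b — 2 points.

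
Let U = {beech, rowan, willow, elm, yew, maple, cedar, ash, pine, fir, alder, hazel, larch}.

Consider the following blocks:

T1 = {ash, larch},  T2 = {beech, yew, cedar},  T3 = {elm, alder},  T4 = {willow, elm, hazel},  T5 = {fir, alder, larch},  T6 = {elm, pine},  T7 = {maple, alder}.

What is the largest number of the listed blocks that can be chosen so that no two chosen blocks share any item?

4

T1, T2, T4, T7 are pairwise disjoint (T1={ash,larch}; T2={beech,yew,cedar}; T4={willow,elm,hazel}; T7={maple,alder}).
Every remaining block overlaps one of these, and no 5 of the listed blocks are pairwise disjoint, so 4 is the maximum.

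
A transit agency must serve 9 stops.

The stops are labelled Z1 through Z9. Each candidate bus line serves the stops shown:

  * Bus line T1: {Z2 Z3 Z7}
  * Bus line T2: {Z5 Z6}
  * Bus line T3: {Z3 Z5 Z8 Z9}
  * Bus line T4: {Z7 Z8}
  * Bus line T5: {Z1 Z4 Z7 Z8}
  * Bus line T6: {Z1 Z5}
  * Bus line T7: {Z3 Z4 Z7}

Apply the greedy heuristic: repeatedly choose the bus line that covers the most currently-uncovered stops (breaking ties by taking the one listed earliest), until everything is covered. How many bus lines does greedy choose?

Greedy: pick T3 (covers 4 new) → pick T5 (covers 3 new) → pick T1 (covers 1 new) → pick T2 (covers 1 new). Total picks: 4.

4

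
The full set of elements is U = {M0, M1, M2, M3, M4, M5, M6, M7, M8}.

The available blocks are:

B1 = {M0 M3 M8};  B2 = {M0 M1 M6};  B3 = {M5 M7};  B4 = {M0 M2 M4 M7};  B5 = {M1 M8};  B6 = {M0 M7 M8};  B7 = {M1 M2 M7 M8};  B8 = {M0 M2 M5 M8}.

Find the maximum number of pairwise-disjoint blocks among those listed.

2

B2, B3 are pairwise disjoint (B2={M0,M1,M6}; B3={M5,M7}).
Every remaining block overlaps one of these, and no 3 of the listed blocks are pairwise disjoint, so 2 is the maximum.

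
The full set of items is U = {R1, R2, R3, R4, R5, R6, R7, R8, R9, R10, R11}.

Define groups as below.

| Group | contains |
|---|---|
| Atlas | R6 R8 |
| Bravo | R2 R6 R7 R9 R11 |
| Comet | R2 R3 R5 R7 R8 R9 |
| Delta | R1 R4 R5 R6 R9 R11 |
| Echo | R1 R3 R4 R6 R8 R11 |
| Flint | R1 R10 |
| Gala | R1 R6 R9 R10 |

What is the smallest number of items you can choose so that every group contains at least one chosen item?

H = {R6, R9, R10} meets every group (each contains at least one member of H), and |H| = 3.
No choice of 2 items meets every group, so 3 is the minimum.

3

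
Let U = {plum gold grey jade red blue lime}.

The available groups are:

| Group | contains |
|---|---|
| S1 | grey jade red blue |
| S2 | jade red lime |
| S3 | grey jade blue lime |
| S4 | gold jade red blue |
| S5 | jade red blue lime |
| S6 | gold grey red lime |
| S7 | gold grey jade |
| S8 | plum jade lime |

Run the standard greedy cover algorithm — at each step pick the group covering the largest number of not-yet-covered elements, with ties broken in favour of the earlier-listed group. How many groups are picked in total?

Greedy: pick S1 (covers 4 new) → pick S6 (covers 2 new) → pick S8 (covers 1 new). Total picks: 3.

3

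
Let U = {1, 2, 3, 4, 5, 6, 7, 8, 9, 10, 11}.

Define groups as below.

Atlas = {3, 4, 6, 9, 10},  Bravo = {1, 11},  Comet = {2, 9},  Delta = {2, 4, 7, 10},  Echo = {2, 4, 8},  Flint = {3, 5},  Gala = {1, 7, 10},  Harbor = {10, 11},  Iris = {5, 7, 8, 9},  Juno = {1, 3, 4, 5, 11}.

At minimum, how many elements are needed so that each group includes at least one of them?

4

Take H = {2, 3, 7, 11}. Each listed group contains at least one of these, so H is a hitting set of size 4.
No choice of 3 elements meets every group, so 4 is the minimum.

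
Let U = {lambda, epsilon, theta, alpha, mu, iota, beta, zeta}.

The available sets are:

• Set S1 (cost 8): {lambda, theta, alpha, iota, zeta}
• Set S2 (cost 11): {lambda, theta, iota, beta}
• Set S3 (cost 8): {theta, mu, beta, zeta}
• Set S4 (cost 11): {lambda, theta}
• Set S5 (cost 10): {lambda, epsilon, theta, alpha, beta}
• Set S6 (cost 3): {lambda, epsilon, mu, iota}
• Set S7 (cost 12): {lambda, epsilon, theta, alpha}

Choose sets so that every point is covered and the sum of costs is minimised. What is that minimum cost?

S1, S3, S6 together cover every point (S1 ∪ S3 ∪ S6 = {lambda, epsilon, theta, alpha, mu, iota, beta, zeta}); total cost 8 + 8 + 3 = 19.
No covering selection has total cost below 19.

19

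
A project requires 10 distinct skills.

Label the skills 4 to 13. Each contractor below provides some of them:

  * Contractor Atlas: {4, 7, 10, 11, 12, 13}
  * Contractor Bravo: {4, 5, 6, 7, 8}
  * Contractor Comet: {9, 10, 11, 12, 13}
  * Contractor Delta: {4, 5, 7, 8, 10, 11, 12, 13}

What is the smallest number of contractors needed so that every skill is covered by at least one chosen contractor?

Take {Bravo, Comet}. Their union is {4, 5, 6, 7, 8, 9, 10, 11, 12, 13}, which is all 10 skills.
No single contractor has all 10 skills (the largest, Delta, has 8), so 2 is optimal.

2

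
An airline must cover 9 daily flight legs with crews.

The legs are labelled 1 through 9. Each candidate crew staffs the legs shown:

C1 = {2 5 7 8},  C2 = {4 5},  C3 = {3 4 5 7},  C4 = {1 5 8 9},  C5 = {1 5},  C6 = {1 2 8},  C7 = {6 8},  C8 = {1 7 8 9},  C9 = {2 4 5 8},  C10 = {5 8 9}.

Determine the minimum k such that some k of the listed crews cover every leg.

Take {C3, C4, C7, C9}. Their union is {1, 2, 3, 4, 5, 6, 7, 8, 9}, which is all 9 legs.
No 3 of the 10 crews cover everything (all 120 combinations miss at least one leg), so 4 is optimal.

4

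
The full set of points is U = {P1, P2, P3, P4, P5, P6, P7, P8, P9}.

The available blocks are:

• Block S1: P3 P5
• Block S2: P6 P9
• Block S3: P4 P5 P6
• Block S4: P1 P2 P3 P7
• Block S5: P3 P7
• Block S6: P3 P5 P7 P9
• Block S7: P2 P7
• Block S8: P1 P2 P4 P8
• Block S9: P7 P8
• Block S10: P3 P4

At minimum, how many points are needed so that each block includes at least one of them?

4

Take H = {P4, P5, P6, P7}. Each listed block contains at least one of these, so H is a hitting set of size 4.
No choice of 3 points meets every block, so 4 is the minimum.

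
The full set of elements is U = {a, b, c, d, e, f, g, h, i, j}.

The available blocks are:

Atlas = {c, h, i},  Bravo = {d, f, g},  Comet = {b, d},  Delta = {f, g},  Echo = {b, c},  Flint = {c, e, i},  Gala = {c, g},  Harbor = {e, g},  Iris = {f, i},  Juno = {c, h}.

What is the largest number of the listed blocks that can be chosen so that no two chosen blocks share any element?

4

Comet, Harbor, Iris, Juno are pairwise disjoint (Comet={b,d}; Harbor={e,g}; Iris={f,i}; Juno={c,h}).
Every remaining block overlaps one of these, and no 5 of the listed blocks are pairwise disjoint, so 4 is the maximum.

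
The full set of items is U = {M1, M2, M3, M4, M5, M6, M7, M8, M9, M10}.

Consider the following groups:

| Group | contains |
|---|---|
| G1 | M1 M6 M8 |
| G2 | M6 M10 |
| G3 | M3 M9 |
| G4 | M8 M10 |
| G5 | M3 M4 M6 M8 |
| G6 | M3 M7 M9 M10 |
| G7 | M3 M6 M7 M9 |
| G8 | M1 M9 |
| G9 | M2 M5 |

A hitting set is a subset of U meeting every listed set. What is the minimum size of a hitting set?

Take H = {M2, M8, M9, M10}. Each listed group contains at least one of these, so H is a hitting set of size 4.
No choice of 3 items meets every group, so 4 is the minimum.

4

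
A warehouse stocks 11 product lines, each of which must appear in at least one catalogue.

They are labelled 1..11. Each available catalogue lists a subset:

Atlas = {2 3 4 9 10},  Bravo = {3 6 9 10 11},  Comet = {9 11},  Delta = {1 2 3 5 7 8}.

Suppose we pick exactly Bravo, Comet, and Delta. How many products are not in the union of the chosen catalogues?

Union of Bravo, Comet, Delta = {1, 2, 3, 5, 6, 7, 8, 9, 10, 11}.
Not covered: 4 — 1 product.

1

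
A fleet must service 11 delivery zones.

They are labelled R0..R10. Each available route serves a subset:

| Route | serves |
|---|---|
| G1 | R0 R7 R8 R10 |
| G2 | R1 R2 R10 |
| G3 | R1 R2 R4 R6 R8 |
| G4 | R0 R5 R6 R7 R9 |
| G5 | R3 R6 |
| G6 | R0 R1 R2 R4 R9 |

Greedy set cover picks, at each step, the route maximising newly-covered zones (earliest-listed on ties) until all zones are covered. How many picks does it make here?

Greedy: pick G3 (covers 5 new) → pick G4 (covers 4 new) → pick G1 (covers 1 new) → pick G5 (covers 1 new). Total picks: 4.

4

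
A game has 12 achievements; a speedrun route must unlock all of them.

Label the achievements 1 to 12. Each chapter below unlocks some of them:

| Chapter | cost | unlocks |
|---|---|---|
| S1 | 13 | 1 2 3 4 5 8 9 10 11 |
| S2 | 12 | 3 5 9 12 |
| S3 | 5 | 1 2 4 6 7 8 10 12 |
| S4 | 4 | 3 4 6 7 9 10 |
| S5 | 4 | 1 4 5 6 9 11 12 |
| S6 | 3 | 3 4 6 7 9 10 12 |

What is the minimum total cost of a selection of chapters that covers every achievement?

S3, S5, S6 together cover every achievement (S3 ∪ S5 ∪ S6 = {1, 2, 3, 4, 5, 6, 7, 8, 9, 10, 11, 12}); total cost 5 + 4 + 3 = 12.
No covering selection has total cost below 12.

12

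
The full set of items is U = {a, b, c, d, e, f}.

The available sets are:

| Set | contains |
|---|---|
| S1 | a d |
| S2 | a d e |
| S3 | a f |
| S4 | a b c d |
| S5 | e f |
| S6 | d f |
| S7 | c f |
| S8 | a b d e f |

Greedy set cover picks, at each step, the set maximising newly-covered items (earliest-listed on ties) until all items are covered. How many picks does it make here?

Greedy: pick S8 (covers 5 new) → pick S4 (covers 1 new). Total picks: 2.

2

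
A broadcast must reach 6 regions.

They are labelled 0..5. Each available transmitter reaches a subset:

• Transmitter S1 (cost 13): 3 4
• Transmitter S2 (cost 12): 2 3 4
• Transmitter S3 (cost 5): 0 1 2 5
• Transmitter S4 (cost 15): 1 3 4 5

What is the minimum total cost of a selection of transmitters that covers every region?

17

S2, S3 together cover every region (S2 ∪ S3 = {0, 1, 2, 3, 4, 5}); total cost 12 + 5 = 17.
No covering selection has total cost below 17.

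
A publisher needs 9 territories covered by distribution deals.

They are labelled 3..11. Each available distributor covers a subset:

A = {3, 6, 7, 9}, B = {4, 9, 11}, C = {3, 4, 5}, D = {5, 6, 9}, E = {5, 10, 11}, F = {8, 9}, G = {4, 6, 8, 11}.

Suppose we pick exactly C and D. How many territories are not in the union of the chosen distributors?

4

Union of C, D = {3, 4, 5, 6, 9}.
Not covered: 7, 8, 10, 11 — 4 territories.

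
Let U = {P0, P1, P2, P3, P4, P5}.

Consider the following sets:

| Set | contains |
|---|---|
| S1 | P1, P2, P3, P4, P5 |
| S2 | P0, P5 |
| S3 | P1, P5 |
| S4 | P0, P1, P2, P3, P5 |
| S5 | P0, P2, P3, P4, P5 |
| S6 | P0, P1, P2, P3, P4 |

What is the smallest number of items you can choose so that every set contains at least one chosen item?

2

H = {P3, P5} meets every set (each contains at least one member of H), and |H| = 2.
No single item lies in every set, so at least 2 are needed and 2 is optimal.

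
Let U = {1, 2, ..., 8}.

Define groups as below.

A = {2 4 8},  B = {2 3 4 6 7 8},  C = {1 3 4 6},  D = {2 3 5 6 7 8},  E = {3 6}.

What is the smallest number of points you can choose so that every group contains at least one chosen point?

H = {3, 4} meets every group (each contains at least one member of H), and |H| = 2.
The groups A, E are pairwise disjoint, so any hitting set needs a separate point for each — at least 2. Hence 2 is optimal.

2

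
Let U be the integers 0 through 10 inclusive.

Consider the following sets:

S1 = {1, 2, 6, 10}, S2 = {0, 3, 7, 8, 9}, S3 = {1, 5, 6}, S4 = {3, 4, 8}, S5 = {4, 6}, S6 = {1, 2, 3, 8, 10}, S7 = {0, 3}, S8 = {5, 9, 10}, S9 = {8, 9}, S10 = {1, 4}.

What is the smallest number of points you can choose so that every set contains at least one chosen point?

H = {0, 1, 4, 9} meets every set (each contains at least one member of H), and |H| = 4.
No choice of 3 points meets every set, so 4 is the minimum.

4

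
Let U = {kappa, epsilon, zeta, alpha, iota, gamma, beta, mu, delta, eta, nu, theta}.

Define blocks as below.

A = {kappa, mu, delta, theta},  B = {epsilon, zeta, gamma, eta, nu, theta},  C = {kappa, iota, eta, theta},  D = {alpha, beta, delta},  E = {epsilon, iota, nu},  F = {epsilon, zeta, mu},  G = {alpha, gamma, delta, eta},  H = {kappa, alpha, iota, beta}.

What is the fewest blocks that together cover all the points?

3

Take {A, B, H}. Their union is {kappa, epsilon, zeta, alpha, iota, gamma, beta, mu, delta, eta, nu, theta}, which is all 12 points.
No 2 of the 8 blocks cover everything (all 28 combinations miss at least one point), so 3 is optimal.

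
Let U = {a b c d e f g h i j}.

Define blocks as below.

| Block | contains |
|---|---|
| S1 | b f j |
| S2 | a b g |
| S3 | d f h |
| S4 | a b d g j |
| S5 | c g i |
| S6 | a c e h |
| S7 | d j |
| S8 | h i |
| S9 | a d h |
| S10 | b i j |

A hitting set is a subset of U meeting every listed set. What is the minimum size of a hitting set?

The 3 points {g, h, j} hit every block.
The blocks S2, S7, S8 are pairwise disjoint, so any hitting set needs a separate point for each — at least 3. Hence 3 is optimal.

3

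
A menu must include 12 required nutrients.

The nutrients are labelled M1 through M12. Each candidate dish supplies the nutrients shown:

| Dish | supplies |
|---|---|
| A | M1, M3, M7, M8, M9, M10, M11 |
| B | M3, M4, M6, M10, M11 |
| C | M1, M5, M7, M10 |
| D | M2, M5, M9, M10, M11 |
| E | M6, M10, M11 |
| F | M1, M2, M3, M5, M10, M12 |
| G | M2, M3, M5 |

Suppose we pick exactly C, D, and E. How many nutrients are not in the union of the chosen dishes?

Union of C, D, E = {M1, M2, M5, M6, M7, M9, M10, M11}.
Not covered: M3, M4, M8, M12 — 4 nutrients.

4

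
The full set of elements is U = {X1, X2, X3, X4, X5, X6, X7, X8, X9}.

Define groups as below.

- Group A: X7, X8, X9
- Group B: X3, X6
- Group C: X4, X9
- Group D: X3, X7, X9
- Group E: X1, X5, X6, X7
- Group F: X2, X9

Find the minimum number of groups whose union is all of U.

A and C and D and E and F together: A ∪ C ∪ D ∪ E ∪ F = {X1, X2, X3, X4, X5, X6, X7, X8, X9} — every element is covered.
No 4 of the 6 groups cover everything (all 15 combinations miss at least one element), so 5 is optimal.

5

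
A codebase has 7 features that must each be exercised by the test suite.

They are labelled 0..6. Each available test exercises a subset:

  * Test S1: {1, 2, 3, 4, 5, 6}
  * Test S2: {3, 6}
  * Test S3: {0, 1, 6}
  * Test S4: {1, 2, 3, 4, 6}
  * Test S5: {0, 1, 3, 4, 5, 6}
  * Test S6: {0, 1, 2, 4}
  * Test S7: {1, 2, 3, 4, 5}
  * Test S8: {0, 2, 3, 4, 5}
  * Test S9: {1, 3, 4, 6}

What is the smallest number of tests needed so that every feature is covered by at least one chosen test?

2

Take {S1, S3}. Their union is {0, 1, 2, 3, 4, 5, 6}, which is all 7 features.
No single test has all 7 features (the largest, S1, has 6), so 2 is optimal.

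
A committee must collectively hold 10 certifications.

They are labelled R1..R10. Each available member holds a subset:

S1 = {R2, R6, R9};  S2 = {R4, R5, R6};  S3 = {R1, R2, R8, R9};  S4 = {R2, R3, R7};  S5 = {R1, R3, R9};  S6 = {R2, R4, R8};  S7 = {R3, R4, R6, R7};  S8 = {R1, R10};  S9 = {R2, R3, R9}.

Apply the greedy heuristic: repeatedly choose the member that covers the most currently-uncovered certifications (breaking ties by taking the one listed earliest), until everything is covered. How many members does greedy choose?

Greedy: pick S3 (covers 4 new) → pick S7 (covers 4 new) → pick S2 (covers 1 new) → pick S8 (covers 1 new). Total picks: 4.

4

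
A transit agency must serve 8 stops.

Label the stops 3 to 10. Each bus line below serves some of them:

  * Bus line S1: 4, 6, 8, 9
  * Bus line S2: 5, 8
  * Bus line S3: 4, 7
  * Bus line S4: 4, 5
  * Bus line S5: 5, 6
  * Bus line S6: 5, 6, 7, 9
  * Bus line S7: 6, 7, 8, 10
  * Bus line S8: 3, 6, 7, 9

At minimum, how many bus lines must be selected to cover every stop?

Take {S4, S7, S8}. Their union is {3, 4, 5, 6, 7, 8, 9, 10}, which is all 8 stops.
Only S8 contains 3, so S8 is forced; the remaining 4 stops need at least 2 more bus lines (each remaining bus line adds at most 2) — so at least 3 bus lines are needed, and 3 is optimal.

3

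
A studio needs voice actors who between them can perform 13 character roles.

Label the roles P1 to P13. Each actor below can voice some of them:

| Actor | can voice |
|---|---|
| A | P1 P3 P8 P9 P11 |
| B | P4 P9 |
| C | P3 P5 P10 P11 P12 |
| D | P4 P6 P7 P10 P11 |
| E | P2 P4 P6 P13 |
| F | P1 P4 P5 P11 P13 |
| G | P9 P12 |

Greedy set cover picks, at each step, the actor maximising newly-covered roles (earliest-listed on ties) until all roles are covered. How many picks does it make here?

4

Greedy: pick A (covers 5 new) → pick D (covers 4 new) → pick C (covers 2 new) → pick E (covers 2 new). Total picks: 4.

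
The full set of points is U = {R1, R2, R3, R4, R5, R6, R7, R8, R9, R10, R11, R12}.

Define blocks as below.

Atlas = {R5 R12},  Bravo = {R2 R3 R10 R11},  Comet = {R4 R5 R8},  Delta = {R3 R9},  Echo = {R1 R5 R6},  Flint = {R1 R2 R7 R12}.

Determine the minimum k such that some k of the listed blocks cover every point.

Bravo, Comet, Delta, Echo, and Flint cover everything between them: the union {R1, R2, R3, R4, R5, R6, R7, R8, R9, R10, R11, R12} is all of U.
No 4 of the 6 blocks cover everything (all 15 combinations miss at least one point), so 5 is optimal.

5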